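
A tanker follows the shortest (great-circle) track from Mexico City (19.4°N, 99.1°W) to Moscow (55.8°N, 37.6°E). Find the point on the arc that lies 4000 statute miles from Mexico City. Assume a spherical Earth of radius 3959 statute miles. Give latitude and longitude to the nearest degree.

≈ 66°N, 45°W

Write both endpoints as unit vectors p₁, p₂ with components (cos φ cos λ, cos φ sin λ, sin φ).
The central angle between the endpoints is δ = arccos(p₁·p₂) ≈ 1.682 rad (96.4°). The total great-circle distance is δ·R ≈ 1.682 × 3959 ≈ 6660 mi, so the target fraction is f = 4000/6660 ≈ 0.601.
Interpolate at f ≈ 0.601 with slerp weights a = sin((1−f)δ)/sin δ ≈ 0.626, b = sin(fδ)/sin δ ≈ 0.852.
p = a·p₁ + b·p₂ ≈ (0.286, -0.291, 0.913); φ = arcsin(p_z) ≈ 65.92°, λ = atan2(p_y, p_x) ≈ -45.48°.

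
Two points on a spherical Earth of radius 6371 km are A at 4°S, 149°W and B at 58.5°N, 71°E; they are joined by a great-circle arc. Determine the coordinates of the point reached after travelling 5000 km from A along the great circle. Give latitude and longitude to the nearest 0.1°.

From cos δ = sin φ₁ sin φ₂ + cos φ₁ cos φ₂ cos Δλ, the central angle is δ ≈ 2.047 rad (117.3°). The total great-circle distance is δ·R ≈ 2.047 × 6371 ≈ 13044 km, so the target fraction is f = 5000/13044 ≈ 0.383.
Interpolate at f ≈ 0.383 with slerp weights a = sin((1−f)δ)/sin δ ≈ 1.072, b = sin(fδ)/sin δ ≈ 0.795.
p = a·p₁ + b·p₂ ≈ (-0.782, -0.158, 0.603); φ = arcsin(p_z) ≈ 37.11°, λ = atan2(p_y, p_x) ≈ -168.57°.

≈ 37.1°N, 168.6°W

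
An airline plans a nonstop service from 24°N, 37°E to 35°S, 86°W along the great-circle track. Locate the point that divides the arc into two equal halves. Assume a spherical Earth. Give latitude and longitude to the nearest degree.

Convert each endpoint to a unit vector on the sphere (x = cos φ cos λ, y = cos φ sin λ, z = sin φ).
The central angle between the endpoints is δ = arccos(p₁·p₂) ≈ 2.266 rad (129.9°).
Interpolate at f = 1/2 with slerp weights a = sin((1−f)δ)/sin δ ≈ 1.180, b = sin(fδ)/sin δ ≈ 1.180.
p = a·p₁ + b·p₂ ≈ (0.928, -0.315, -0.197); φ = arcsin(p_z) ≈ -11.35°, λ = atan2(p_y, p_x) ≈ -18.77°.

≈ 11°S, 19°W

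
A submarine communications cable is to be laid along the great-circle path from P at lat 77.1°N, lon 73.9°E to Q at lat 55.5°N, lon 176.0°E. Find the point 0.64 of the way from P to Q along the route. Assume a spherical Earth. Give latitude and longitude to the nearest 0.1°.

Convert each endpoint to a unit vector on the sphere (x = cos φ cos λ, y = cos φ sin λ, z = sin φ).
The central angle between the endpoints is δ = arccos(p₁·p₂) ≈ 0.681 rad (39.0°).
Interpolate at f = 0.64 with slerp weights a = sin((1−f)δ)/sin δ ≈ 0.386, b = sin(fδ)/sin δ ≈ 0.671.
p = a·p₁ + b·p₂ ≈ (-0.355, 0.109, 0.928); φ = arcsin(p_z) ≈ 68.20°, λ = atan2(p_y, p_x) ≈ 162.90°.

≈ lat 68.2°N, lon 162.9°E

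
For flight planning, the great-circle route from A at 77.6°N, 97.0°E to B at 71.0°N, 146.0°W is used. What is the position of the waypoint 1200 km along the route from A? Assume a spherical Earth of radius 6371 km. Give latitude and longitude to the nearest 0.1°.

≈ 82.0°N, 156.5°E

Convert each endpoint to a unit vector on the sphere (x = cos φ cos λ, y = cos φ sin λ, z = sin φ).
The central angle between the endpoints is δ = arccos(p₁·p₂) ≈ 0.470 rad (26.9°). The total great-circle distance is δ·R ≈ 0.470 × 6371 ≈ 2992 km, so the target fraction is f = 1200/2992 ≈ 0.401.
Interpolate at f ≈ 0.401 with slerp weights a = sin((1−f)δ)/sin δ ≈ 0.613, b = sin(fδ)/sin δ ≈ 0.414.
p = a·p₁ + b·p₂ ≈ (-0.128, 0.055, 0.990); φ = arcsin(p_z) ≈ 82.00°, λ = atan2(p_y, p_x) ≈ 156.54°.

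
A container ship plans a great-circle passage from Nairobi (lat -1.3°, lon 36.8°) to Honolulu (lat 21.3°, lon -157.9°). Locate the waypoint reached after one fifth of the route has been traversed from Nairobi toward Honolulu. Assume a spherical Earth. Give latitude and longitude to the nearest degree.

≈ lat 24°, lon 56°

From cos δ = sin φ₁ sin φ₂ + cos φ₁ cos φ₂ cos Δλ, the central angle is δ ≈ 2.712 rad (155.4°).
Interpolate at f = 1/5 with slerp weights a = sin((1−f)δ)/sin δ ≈ 1.984, b = sin(fδ)/sin δ ≈ 1.240.
p = a·p₁ + b·p₂ ≈ (0.518, 0.753, 0.405); φ = arcsin(p_z) ≈ 23.91°, λ = atan2(p_y, p_x) ≈ 55.50°.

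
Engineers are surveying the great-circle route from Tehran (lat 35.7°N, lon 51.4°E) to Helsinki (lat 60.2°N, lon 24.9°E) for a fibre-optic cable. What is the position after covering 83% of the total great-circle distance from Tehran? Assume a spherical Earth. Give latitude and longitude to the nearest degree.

Write both endpoints as unit vectors p₁, p₂ with components (cos φ cos λ, cos φ sin λ, sin φ).
The central angle between the endpoints is δ = arccos(p₁·p₂) ≈ 0.521 rad (29.8°).
Interpolate at f = 0.83 with slerp weights a = sin((1−f)δ)/sin δ ≈ 0.178, b = sin(fδ)/sin δ ≈ 0.842.
p = a·p₁ + b·p₂ ≈ (0.470, 0.289, 0.834); φ = arcsin(p_z) ≈ 56.54°, λ = atan2(p_y, p_x) ≈ 31.61°.

≈ lat 57°N, lon 32°E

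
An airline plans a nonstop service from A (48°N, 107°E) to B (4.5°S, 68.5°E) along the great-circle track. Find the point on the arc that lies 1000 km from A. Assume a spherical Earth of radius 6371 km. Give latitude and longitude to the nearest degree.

Convert each endpoint to a unit vector on the sphere (x = cos φ cos λ, y = cos φ sin λ, z = sin φ).
The central angle between the endpoints is δ = arccos(p₁·p₂) ≈ 1.089 rad (62.4°). The total great-circle distance is δ·R ≈ 1.089 × 6371 ≈ 6935 km, so the target fraction is f = 1000/6935 ≈ 0.144.
Interpolate at f ≈ 0.144 with slerp weights a = sin((1−f)δ)/sin δ ≈ 0.906, b = sin(fδ)/sin δ ≈ 0.176.
p = a·p₁ + b·p₂ ≈ (-0.113, 0.743, 0.659); φ = arcsin(p_z) ≈ 41.25°, λ = atan2(p_y, p_x) ≈ 98.63°.

≈ (41°N, 99°E)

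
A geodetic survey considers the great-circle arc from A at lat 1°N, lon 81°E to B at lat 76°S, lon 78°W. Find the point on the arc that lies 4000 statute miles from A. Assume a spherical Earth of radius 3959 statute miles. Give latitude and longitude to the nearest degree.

Write both endpoints as unit vectors p₁, p₂ with components (cos φ cos λ, cos φ sin λ, sin φ).
The central angle between the endpoints is δ = arccos(p₁·p₂) ≈ 1.816 rad (104.0°). The total great-circle distance is δ·R ≈ 1.816 × 3959 ≈ 7190 mi, so the target fraction is f = 4000/7190 ≈ 0.556.
Interpolate at f ≈ 0.556 with slerp weights a = sin((1−f)δ)/sin δ ≈ 0.744, b = sin(fδ)/sin δ ≈ 0.873.
p = a·p₁ + b·p₂ ≈ (0.160, 0.528, -0.834); φ = arcsin(p_z) ≈ -56.54°, λ = atan2(p_y, p_x) ≈ 73.11°.

≈ lat 57°S, lon 73°E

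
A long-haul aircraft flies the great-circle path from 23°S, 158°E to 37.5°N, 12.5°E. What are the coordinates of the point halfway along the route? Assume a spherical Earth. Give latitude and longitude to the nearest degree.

≈ 23°N, 99°E

Convert each endpoint to a unit vector on the sphere (x = cos φ cos λ, y = cos φ sin λ, z = sin φ).
The central angle between the endpoints is δ = arccos(p₁·p₂) ≈ 2.568 rad (147.1°).
Interpolate at f = 1/2 with slerp weights a = sin((1−f)δ)/sin δ ≈ 1.766, b = sin(fδ)/sin δ ≈ 1.766.
p = a·p₁ + b·p₂ ≈ (-0.139, 0.912, 0.385); φ = arcsin(p_z) ≈ 22.65°, λ = atan2(p_y, p_x) ≈ 98.69°.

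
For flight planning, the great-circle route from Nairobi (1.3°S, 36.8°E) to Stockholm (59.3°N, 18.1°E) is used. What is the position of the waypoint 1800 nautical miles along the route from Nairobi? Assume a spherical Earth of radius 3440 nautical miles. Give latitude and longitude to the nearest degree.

The haversine formula gives a central angle δ ≈ 1.088 rad (62.4°) between the endpoints. The total great-circle distance is δ·R ≈ 1.088 × 3440 ≈ 3744 nmi, so the target fraction is f = 1800/3744 ≈ 0.481.
Interpolate at f ≈ 0.481 with slerp weights a = sin((1−f)δ)/sin δ ≈ 0.604, b = sin(fδ)/sin δ ≈ 0.564.
p = a·p₁ + b·p₂ ≈ (0.758, 0.451, 0.471); φ = arcsin(p_z) ≈ 28.12°, λ = atan2(p_y, p_x) ≈ 30.79°.

≈ 28°N, 31°E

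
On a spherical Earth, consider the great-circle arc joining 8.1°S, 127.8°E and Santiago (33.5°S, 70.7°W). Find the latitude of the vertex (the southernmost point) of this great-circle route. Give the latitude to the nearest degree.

The great circle lies in the plane with unit normal n̂ = (p₁ × p₂)/|p₁ × p₂|.
Here n̂_z ≈ +0.369; the vertex latitude is φ_max = arccos|n̂_z| ≈ 68.3°.
Check via Clairaut: cos φ_max = |cos φ₁| · sin C = cos(8.1°)·sin(158.1°) ≈ 0.369, again giving ≈ 68.3°.

≈ 68°S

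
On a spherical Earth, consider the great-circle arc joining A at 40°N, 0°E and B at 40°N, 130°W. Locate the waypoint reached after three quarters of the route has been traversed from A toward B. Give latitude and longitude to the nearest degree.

≈ 56°N, 107°W

Write both endpoints as unit vectors p₁, p₂ with components (cos φ cos λ, cos φ sin λ, sin φ).
The central angle between the endpoints is δ = arccos(p₁·p₂) ≈ 1.535 rad (87.9°).
Interpolate at f = 3/4 with slerp weights a = sin((1−f)δ)/sin δ ≈ 0.375, b = sin(fδ)/sin δ ≈ 0.914.
p = a·p₁ + b·p₂ ≈ (-0.163, -0.536, 0.828); φ = arcsin(p_z) ≈ 55.91°, λ = atan2(p_y, p_x) ≈ -106.91°.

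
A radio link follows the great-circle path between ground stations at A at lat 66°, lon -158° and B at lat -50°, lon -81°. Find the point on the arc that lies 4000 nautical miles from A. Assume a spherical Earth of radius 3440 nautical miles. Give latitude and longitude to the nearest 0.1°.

Convert each endpoint to a unit vector on the sphere (x = cos φ cos λ, y = cos φ sin λ, z = sin φ).
The central angle between the endpoints is δ = arccos(p₁·p₂) ≈ 2.267 rad (129.9°). The total great-circle distance is δ·R ≈ 2.267 × 3440 ≈ 7797 nmi, so the target fraction is f = 4000/7797 ≈ 0.513.
Interpolate at f ≈ 0.513 with slerp weights a = sin((1−f)δ)/sin δ ≈ 1.163, b = sin(fδ)/sin δ ≈ 1.196.
p = a·p₁ + b·p₂ ≈ (-0.318, -0.937, 0.147); φ = arcsin(p_z) ≈ 8.43°, λ = atan2(p_y, p_x) ≈ -108.78°.

≈ lat 8.4°, lon -108.8°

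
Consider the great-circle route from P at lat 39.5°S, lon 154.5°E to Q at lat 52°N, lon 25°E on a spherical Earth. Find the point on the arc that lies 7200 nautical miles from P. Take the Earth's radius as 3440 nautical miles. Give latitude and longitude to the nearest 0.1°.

Convert each endpoint to a unit vector on the sphere (x = cos φ cos λ, y = cos φ sin λ, z = sin φ).
The central angle between the endpoints is δ = arccos(p₁·p₂) ≈ 2.504 rad (143.5°). The total great-circle distance is δ·R ≈ 2.504 × 3440 ≈ 8613 nmi, so the target fraction is f = 7200/8613 ≈ 0.836.
Interpolate at f ≈ 0.836 with slerp weights a = sin((1−f)δ)/sin δ ≈ 0.671, b = sin(fδ)/sin δ ≈ 1.456.
p = a·p₁ + b·p₂ ≈ (0.345, 0.602, 0.720); φ = arcsin(p_z) ≈ 46.09°, λ = atan2(p_y, p_x) ≈ 60.15°.

≈ lat 46.1°N, lon 60.2°E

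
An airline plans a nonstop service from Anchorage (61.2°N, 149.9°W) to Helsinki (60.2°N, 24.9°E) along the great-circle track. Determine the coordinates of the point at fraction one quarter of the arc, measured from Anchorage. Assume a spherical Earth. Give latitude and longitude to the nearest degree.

≈ 76°N, 147°W

Convert each endpoint to a unit vector on the sphere (x = cos φ cos λ, y = cos φ sin λ, z = sin φ).
The central angle between the endpoints is δ = arccos(p₁·p₂) ≈ 1.022 rad (58.5°).
Interpolate at f = 1/4 with slerp weights a = sin((1−f)δ)/sin δ ≈ 0.813, b = sin(fδ)/sin δ ≈ 0.296.
p = a·p₁ + b·p₂ ≈ (-0.205, -0.134, 0.969); φ = arcsin(p_z) ≈ 75.79°, λ = atan2(p_y, p_x) ≈ -146.78°.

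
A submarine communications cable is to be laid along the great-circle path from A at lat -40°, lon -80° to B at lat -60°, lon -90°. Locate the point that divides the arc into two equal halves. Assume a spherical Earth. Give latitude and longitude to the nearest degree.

Convert each endpoint to a unit vector on the sphere (x = cos φ cos λ, y = cos φ sin λ, z = sin φ).
The central angle between the endpoints is δ = arccos(p₁·p₂) ≈ 0.366 rad (21.0°).
Interpolate at f = 1/2 with slerp weights a = sin((1−f)δ)/sin δ ≈ 0.508, b = sin(fδ)/sin δ ≈ 0.508.
p = a·p₁ + b·p₂ ≈ (0.068, -0.638, -0.767); φ = arcsin(p_z) ≈ -50.10°, λ = atan2(p_y, p_x) ≈ -83.95°.

≈ lat -50°, lon -84°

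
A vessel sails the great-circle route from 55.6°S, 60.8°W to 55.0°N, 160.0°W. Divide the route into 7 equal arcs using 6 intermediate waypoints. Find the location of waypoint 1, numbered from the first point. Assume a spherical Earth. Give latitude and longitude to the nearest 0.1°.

Convert each endpoint to a unit vector on the sphere (x = cos φ cos λ, y = cos φ sin λ, z = sin φ).
The central angle between the endpoints is δ = arccos(p₁·p₂) ≈ 2.386 rad (136.7°).
Interpolate at f = 1/7 with slerp weights a = sin((1−f)δ)/sin δ ≈ 1.297, b = sin(fδ)/sin δ ≈ 0.487.
p = a·p₁ + b·p₂ ≈ (0.095, -0.735, -0.671); φ = arcsin(p_z) ≈ -42.15°, λ = atan2(p_y, p_x) ≈ -82.65°.

≈ 42.1°S, 82.6°W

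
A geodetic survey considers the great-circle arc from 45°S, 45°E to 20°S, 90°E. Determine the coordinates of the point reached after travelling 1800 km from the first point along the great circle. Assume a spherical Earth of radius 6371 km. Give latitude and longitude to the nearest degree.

The haversine formula gives a central angle δ ≈ 0.779 rad (44.6°) between the endpoints. The total great-circle distance is δ·R ≈ 0.779 × 6371 ≈ 4962 km, so the target fraction is f = 1800/4962 ≈ 0.363.
Interpolate at f ≈ 0.363 with slerp weights a = sin((1−f)δ)/sin δ ≈ 0.678, b = sin(fδ)/sin δ ≈ 0.397.
p = a·p₁ + b·p₂ ≈ (0.339, 0.712, -0.615); φ = arcsin(p_z) ≈ -37.96°, λ = atan2(p_y, p_x) ≈ 64.54°.

≈ 38°S, 65°E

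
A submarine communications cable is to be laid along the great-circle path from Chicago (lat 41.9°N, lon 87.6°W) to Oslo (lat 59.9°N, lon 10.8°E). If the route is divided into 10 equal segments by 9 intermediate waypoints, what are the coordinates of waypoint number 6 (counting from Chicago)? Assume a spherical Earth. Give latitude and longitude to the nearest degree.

Convert each endpoint to a unit vector on the sphere (x = cos φ cos λ, y = cos φ sin λ, z = sin φ).
The central angle between the endpoints is δ = arccos(p₁·p₂) ≈ 1.020 rad (58.4°).
Interpolate at f = 6/10 with slerp weights a = sin((1−f)δ)/sin δ ≈ 0.466, b = sin(fδ)/sin δ ≈ 0.674.
p = a·p₁ + b·p₂ ≈ (0.347, -0.283, 0.894); φ = arcsin(p_z) ≈ 63.42°, λ = atan2(p_y, p_x) ≈ -39.22°.

≈ lat 63°N, lon 39°W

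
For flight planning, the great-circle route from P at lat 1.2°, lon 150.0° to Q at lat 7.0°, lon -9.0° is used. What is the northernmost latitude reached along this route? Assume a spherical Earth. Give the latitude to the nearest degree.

≈ 22°

The great circle lies in the plane with unit normal n̂ = (p₁ × p₂)/|p₁ × p₂|.
Here n̂_z ≈ -0.929; the vertex latitude is φ_max = arccos|n̂_z| ≈ 21.7°.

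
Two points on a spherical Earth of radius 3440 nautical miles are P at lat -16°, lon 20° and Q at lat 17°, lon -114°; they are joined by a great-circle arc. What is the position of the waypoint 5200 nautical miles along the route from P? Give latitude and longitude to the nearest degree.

≈ lat 7°, lon -64°

Convert each endpoint to a unit vector on the sphere (x = cos φ cos λ, y = cos φ sin λ, z = sin φ).
The central angle between the endpoints is δ = arccos(p₁·p₂) ≈ 2.373 rad (136.0°). The total great-circle distance is δ·R ≈ 2.373 × 3440 ≈ 8164 nmi, so the target fraction is f = 5200/8164 ≈ 0.637.
Interpolate at f ≈ 0.637 with slerp weights a = sin((1−f)δ)/sin δ ≈ 1.092, b = sin(fδ)/sin δ ≈ 1.437.
p = a·p₁ + b·p₂ ≈ (0.428, -0.896, 0.119); φ = arcsin(p_z) ≈ 6.83°, λ = atan2(p_y, p_x) ≈ -64.47°.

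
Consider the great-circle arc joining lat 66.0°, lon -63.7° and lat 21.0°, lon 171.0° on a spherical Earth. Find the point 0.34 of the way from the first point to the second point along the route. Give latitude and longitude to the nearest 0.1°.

≈ lat 68.1°, lon -141.7°

Write both endpoints as unit vectors p₁, p₂ with components (cos φ cos λ, cos φ sin λ, sin φ).
The central angle between the endpoints is δ = arccos(p₁·p₂) ≈ 1.463 rad (83.8°).
Interpolate at f = 0.34 with slerp weights a = sin((1−f)δ)/sin δ ≈ 0.827, b = sin(fδ)/sin δ ≈ 0.480.
p = a·p₁ + b·p₂ ≈ (-0.293, -0.231, 0.928); φ = arcsin(p_z) ≈ 68.05°, λ = atan2(p_y, p_x) ≈ -141.73°.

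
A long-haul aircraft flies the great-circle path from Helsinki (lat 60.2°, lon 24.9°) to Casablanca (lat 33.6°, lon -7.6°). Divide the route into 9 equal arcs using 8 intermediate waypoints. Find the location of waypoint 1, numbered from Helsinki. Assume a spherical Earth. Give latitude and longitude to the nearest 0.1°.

Write both endpoints as unit vectors p₁, p₂ with components (cos φ cos λ, cos φ sin λ, sin φ).
The central angle between the endpoints is δ = arccos(p₁·p₂) ≈ 0.593 rad (34.0°).
Interpolate at f = 1/9 with slerp weights a = sin((1−f)δ)/sin δ ≈ 0.900, b = sin(fδ)/sin δ ≈ 0.118.
p = a·p₁ + b·p₂ ≈ (0.503, 0.175, 0.846); φ = arcsin(p_z) ≈ 57.81°, λ = atan2(p_y, p_x) ≈ 19.22°.

≈ lat 57.8°, lon 19.2°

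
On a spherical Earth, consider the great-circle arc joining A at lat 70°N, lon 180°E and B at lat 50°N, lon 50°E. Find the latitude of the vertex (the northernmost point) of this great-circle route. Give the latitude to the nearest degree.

The great circle lies in the plane with unit normal n̂ = (p₁ × p₂)/|p₁ × p₂|.
Here n̂_z ≈ -0.206; the vertex latitude is φ_max = arccos|n̂_z| ≈ 78.1°.
Check via Clairaut: cos φ_max = |cos φ₁| · sin C = cos(70.0°)·sin(37.1°) ≈ 0.206, again giving ≈ 78.1°.

≈ 78°N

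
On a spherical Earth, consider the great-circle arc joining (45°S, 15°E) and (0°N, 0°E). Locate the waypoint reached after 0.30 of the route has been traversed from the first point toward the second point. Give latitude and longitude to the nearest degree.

Write both endpoints as unit vectors p₁, p₂ with components (cos φ cos λ, cos φ sin λ, sin φ).
The central angle between the endpoints is δ = arccos(p₁·p₂) ≈ 0.819 rad (46.9°).
Interpolate at f = 0.30 with slerp weights a = sin((1−f)δ)/sin δ ≈ 0.743, b = sin(fδ)/sin δ ≈ 0.333.
p = a·p₁ + b·p₂ ≈ (0.840, 0.136, -0.525); φ = arcsin(p_z) ≈ -31.67°, λ = atan2(p_y, p_x) ≈ 9.19°.

≈ (32°S, 9°E)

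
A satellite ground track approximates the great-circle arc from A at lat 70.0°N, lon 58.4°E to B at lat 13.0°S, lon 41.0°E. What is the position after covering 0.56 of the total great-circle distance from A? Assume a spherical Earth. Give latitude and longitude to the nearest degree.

≈ lat 24°N, lon 45°E

Write both endpoints as unit vectors p₁, p₂ with components (cos φ cos λ, cos φ sin λ, sin φ).
The central angle between the endpoints is δ = arccos(p₁·p₂) ≈ 1.464 rad (83.9°).
Interpolate at f = 0.56 with slerp weights a = sin((1−f)δ)/sin δ ≈ 0.604, b = sin(fδ)/sin δ ≈ 0.735.
p = a·p₁ + b·p₂ ≈ (0.649, 0.646, 0.402); φ = arcsin(p_z) ≈ 23.71°, λ = atan2(p_y, p_x) ≈ 44.87°.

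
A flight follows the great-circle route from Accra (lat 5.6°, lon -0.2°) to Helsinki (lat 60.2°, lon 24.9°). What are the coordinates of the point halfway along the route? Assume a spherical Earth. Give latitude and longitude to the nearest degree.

≈ lat 33°, lon 8°

Write both endpoints as unit vectors p₁, p₂ with components (cos φ cos λ, cos φ sin λ, sin φ).
The central angle between the endpoints is δ = arccos(p₁·p₂) ≈ 1.009 rad (57.8°).
Interpolate at f = 1/2 with slerp weights a = sin((1−f)δ)/sin δ ≈ 0.571, b = sin(fδ)/sin δ ≈ 0.571.
p = a·p₁ + b·p₂ ≈ (0.826, 0.118, 0.551); φ = arcsin(p_z) ≈ 33.46°, λ = atan2(p_y, p_x) ≈ 8.10°.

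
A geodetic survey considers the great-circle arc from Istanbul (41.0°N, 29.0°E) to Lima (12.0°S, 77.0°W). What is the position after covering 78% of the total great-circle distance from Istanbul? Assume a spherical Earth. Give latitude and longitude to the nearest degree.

From cos δ = sin φ₁ sin φ₂ + cos φ₁ cos φ₂ cos Δλ, the central angle is δ ≈ 1.918 rad (109.9°).
Interpolate at f = 0.78 with slerp weights a = sin((1−f)δ)/sin δ ≈ 0.435, b = sin(fδ)/sin δ ≈ 1.060.
p = a·p₁ + b·p₂ ≈ (0.521, -0.851, 0.065); φ = arcsin(p_z) ≈ 3.74°, λ = atan2(p_y, p_x) ≈ -58.55°.

≈ 4°N, 59°W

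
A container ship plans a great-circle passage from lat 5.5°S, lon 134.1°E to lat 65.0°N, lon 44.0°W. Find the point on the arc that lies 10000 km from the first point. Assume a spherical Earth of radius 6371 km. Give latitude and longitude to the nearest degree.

≈ lat 84°N, lon 125°E

The haversine formula gives a central angle δ ≈ 2.103 rad (120.5°) between the endpoints. The total great-circle distance is δ·R ≈ 2.103 × 6371 ≈ 13397 km, so the target fraction is f = 10000/13397 ≈ 0.746.
Interpolate at f ≈ 0.746 with slerp weights a = sin((1−f)δ)/sin δ ≈ 0.590, b = sin(fδ)/sin δ ≈ 1.160.
p = a·p₁ + b·p₂ ≈ (-0.056, 0.081, 0.995); φ = arcsin(p_z) ≈ 84.35°, λ = atan2(p_y, p_x) ≈ 124.59°.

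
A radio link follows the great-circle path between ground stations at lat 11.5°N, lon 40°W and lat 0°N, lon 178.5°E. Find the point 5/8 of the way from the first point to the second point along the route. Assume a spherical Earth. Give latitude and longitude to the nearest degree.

≈ lat 14°N, lon 130°W

From cos δ = sin φ₁ sin φ₂ + cos φ₁ cos φ₂ cos Δλ, the central angle is δ ≈ 2.445 rad (140.1°).
Interpolate at f = 5/8 with slerp weights a = sin((1−f)δ)/sin δ ≈ 1.237, b = sin(fδ)/sin δ ≈ 1.557.
p = a·p₁ + b·p₂ ≈ (-0.628, -0.738, 0.247); φ = arcsin(p_z) ≈ 14.27°, λ = atan2(p_y, p_x) ≈ -130.38°.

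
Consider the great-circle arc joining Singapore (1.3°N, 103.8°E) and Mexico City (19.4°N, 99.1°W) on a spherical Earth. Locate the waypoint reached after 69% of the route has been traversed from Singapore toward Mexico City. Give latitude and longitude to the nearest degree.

≈ 42°N, 147°W

Convert each endpoint to a unit vector on the sphere (x = cos φ cos λ, y = cos φ sin λ, z = sin φ).
The central angle between the endpoints is δ = arccos(p₁·p₂) ≈ 2.608 rad (149.4°).
Interpolate at f = 0.69 with slerp weights a = sin((1−f)δ)/sin δ ≈ 1.423, b = sin(fδ)/sin δ ≈ 1.916.
p = a·p₁ + b·p₂ ≈ (-0.625, -0.403, 0.669); φ = arcsin(p_z) ≈ 41.96°, λ = atan2(p_y, p_x) ≈ -147.20°.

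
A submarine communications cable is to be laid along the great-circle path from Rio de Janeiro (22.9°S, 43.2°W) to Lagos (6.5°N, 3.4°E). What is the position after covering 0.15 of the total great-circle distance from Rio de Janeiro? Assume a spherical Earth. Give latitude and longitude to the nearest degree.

≈ 19°S, 36°W

Convert each endpoint to a unit vector on the sphere (x = cos φ cos λ, y = cos φ sin λ, z = sin φ).
The central angle between the endpoints is δ = arccos(p₁·p₂) ≈ 0.946 rad (54.2°).
Interpolate at f = 0.15 with slerp weights a = sin((1−f)δ)/sin δ ≈ 0.888, b = sin(fδ)/sin δ ≈ 0.174.
p = a·p₁ + b·p₂ ≈ (0.769, -0.550, -0.326); φ = arcsin(p_z) ≈ -19.01°, λ = atan2(p_y, p_x) ≈ -35.55°.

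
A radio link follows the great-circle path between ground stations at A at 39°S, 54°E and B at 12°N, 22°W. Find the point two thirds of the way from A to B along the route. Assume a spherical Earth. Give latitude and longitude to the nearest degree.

≈ 7°S, 0°E

Write both endpoints as unit vectors p₁, p₂ with components (cos φ cos λ, cos φ sin λ, sin φ).
The central angle between the endpoints is δ = arccos(p₁·p₂) ≈ 1.518 rad (87.0°).
Interpolate at f = 2/3 with slerp weights a = sin((1−f)δ)/sin δ ≈ 0.485, b = sin(fδ)/sin δ ≈ 0.849.
p = a·p₁ + b·p₂ ≈ (0.992, -0.006, -0.129); φ = arcsin(p_z) ≈ -7.41°, λ = atan2(p_y, p_x) ≈ -0.35°.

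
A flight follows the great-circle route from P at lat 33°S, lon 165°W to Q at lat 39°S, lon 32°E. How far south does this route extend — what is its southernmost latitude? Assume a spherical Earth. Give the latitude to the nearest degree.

The great circle lies in the plane with unit normal n̂ = (p₁ × p₂)/|p₁ × p₂|.
Here n̂_z ≈ -0.199; the vertex latitude is φ_max = arccos|n̂_z| ≈ 78.5°.

≈ 79°S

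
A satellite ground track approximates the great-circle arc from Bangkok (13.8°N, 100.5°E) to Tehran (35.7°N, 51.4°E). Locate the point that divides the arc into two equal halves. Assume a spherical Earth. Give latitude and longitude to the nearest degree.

≈ (27°N, 78°E)

Write both endpoints as unit vectors p₁, p₂ with components (cos φ cos λ, cos φ sin λ, sin φ).
The central angle between the endpoints is δ = arccos(p₁·p₂) ≈ 0.856 rad (49.0°).
Interpolate at f = 1/2 with slerp weights a = sin((1−f)δ)/sin δ ≈ 0.550, b = sin(fδ)/sin δ ≈ 0.550.
p = a·p₁ + b·p₂ ≈ (0.181, 0.874, 0.452); φ = arcsin(p_z) ≈ 26.86°, λ = atan2(p_y, p_x) ≈ 78.28°.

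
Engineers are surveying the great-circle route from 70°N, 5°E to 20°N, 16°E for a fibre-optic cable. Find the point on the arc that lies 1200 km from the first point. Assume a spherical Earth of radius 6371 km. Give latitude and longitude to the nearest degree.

≈ 59°N, 10°E

Write both endpoints as unit vectors p₁, p₂ with components (cos φ cos λ, cos φ sin λ, sin φ).
The central angle between the endpoints is δ = arccos(p₁·p₂) ≈ 0.880 rad (50.4°). The total great-circle distance is δ·R ≈ 0.880 × 6371 ≈ 5609 km, so the target fraction is f = 1200/5609 ≈ 0.214.
Interpolate at f ≈ 0.214 with slerp weights a = sin((1−f)δ)/sin δ ≈ 0.828, b = sin(fδ)/sin δ ≈ 0.243.
p = a·p₁ + b·p₂ ≈ (0.501, 0.088, 0.861); φ = arcsin(p_z) ≈ 59.41°, λ = atan2(p_y, p_x) ≈ 9.91°.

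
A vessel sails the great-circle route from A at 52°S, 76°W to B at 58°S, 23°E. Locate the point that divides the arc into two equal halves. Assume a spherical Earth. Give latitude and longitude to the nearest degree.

≈ 65°S, 32°W

Write both endpoints as unit vectors p₁, p₂ with components (cos φ cos λ, cos φ sin λ, sin φ).
The central angle between the endpoints is δ = arccos(p₁·p₂) ≈ 0.906 rad (51.9°).
Interpolate at f = 1/2 with slerp weights a = sin((1−f)δ)/sin δ ≈ 0.556, b = sin(fδ)/sin δ ≈ 0.556.
p = a·p₁ + b·p₂ ≈ (0.354, -0.217, -0.910); φ = arcsin(p_z) ≈ -65.46°, λ = atan2(p_y, p_x) ≈ -31.51°.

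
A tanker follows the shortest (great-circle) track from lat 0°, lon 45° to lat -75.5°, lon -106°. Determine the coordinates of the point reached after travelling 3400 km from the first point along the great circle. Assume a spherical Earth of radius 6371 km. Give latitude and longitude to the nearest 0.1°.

Write both endpoints as unit vectors p₁, p₂ with components (cos φ cos λ, cos φ sin λ, sin φ).
The central angle between the endpoints is δ = arccos(p₁·p₂) ≈ 1.792 rad (102.6°). The total great-circle distance is δ·R ≈ 1.792 × 6371 ≈ 11414 km, so the target fraction is f = 3400/11414 ≈ 0.298.
Interpolate at f ≈ 0.298 with slerp weights a = sin((1−f)δ)/sin δ ≈ 0.975, b = sin(fδ)/sin δ ≈ 0.521.
p = a·p₁ + b·p₂ ≈ (0.654, 0.564, -0.505); φ = arcsin(p_z) ≈ -30.31°, λ = atan2(p_y, p_x) ≈ 40.80°.

≈ lat -30.3°, lon 40.8°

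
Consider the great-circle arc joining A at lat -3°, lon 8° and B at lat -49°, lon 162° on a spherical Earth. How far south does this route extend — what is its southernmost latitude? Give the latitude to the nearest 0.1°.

≈ -69.9°

The great circle lies in the plane with unit normal n̂ = (p₁ × p₂)/|p₁ × p₂|.
Here n̂_z ≈ +0.344; the vertex latitude is φ_max = arccos|n̂_z| ≈ 69.9°.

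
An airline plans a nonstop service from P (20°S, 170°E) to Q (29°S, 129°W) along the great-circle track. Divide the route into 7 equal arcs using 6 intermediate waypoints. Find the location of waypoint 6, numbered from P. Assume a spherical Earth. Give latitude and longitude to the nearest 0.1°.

≈ (29.4°S, 138.1°W)

From cos δ = sin φ₁ sin φ₂ + cos φ₁ cos φ₂ cos Δλ, the central angle is δ ≈ 0.971 rad (55.6°).
Interpolate at f = 6/7 with slerp weights a = sin((1−f)δ)/sin δ ≈ 0.168, b = sin(fδ)/sin δ ≈ 0.896.
p = a·p₁ + b·p₂ ≈ (-0.648, -0.582, -0.492); φ = arcsin(p_z) ≈ -29.45°, λ = atan2(p_y, p_x) ≈ -138.10°.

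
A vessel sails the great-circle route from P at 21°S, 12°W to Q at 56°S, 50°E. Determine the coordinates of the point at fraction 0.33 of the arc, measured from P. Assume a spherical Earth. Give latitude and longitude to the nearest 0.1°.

≈ 35.7°S, 1.5°E

From cos δ = sin φ₁ sin φ₂ + cos φ₁ cos φ₂ cos Δλ, the central angle is δ ≈ 0.998 rad (57.2°).
Interpolate at f = 0.33 with slerp weights a = sin((1−f)δ)/sin δ ≈ 0.738, b = sin(fδ)/sin δ ≈ 0.385.
p = a·p₁ + b·p₂ ≈ (0.812, 0.022, -0.583); φ = arcsin(p_z) ≈ -35.69°, λ = atan2(p_y, p_x) ≈ 1.53°.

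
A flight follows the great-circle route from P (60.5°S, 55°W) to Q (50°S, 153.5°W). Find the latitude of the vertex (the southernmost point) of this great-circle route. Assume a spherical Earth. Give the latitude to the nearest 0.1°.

≈ 66.5°S

The great circle lies in the plane with unit normal n̂ = (p₁ × p₂)/|p₁ × p₂|.
Here n̂_z ≈ -0.399; the vertex latitude is φ_max = arccos|n̂_z| ≈ 66.5°.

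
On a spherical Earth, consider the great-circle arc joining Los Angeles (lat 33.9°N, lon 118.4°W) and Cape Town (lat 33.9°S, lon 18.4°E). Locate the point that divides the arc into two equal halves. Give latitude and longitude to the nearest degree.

From cos δ = sin φ₁ sin φ₂ + cos φ₁ cos φ₂ cos Δλ, the central angle is δ ≈ 2.521 rad (144.4°).
Interpolate at f = 1/2 with slerp weights a = sin((1−f)δ)/sin δ ≈ 1.636, b = sin(fδ)/sin δ ≈ 1.636.
p = a·p₁ + b·p₂ ≈ (0.643, -0.766, 0.000); φ = arcsin(p_z) ≈ 0.00°, λ = atan2(p_y, p_x) ≈ -50.00°.

≈ lat 0°N, lon 50°W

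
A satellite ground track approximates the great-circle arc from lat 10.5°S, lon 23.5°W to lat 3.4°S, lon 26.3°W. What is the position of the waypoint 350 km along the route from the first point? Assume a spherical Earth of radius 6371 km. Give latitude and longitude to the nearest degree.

≈ lat 8°S, lon 25°W

From cos δ = sin φ₁ sin φ₂ + cos φ₁ cos φ₂ cos Δλ, the central angle is δ ≈ 0.133 rad (7.6°). The total great-circle distance is δ·R ≈ 0.133 × 6371 ≈ 848 km, so the target fraction is f = 350/848 ≈ 0.413.
Interpolate at f ≈ 0.413 with slerp weights a = sin((1−f)δ)/sin δ ≈ 0.588, b = sin(fδ)/sin δ ≈ 0.414.
p = a·p₁ + b·p₂ ≈ (0.901, -0.414, -0.132); φ = arcsin(p_z) ≈ -7.57°, λ = atan2(p_y, p_x) ≈ -24.67°.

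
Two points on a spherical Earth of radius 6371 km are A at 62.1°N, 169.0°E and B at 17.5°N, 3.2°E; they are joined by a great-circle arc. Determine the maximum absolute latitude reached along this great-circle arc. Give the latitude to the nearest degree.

The great circle lies in the plane with unit normal n̂ = (p₁ × p₂)/|p₁ × p₂|.
Here n̂_z ≈ -0.111; the vertex latitude is φ_max = arccos|n̂_z| ≈ 83.6°.
Check via Clairaut: cos φ_max = |cos φ₁| · sin C = cos(62.1°)·sin(13.7°) ≈ 0.111, again giving ≈ 83.6°.

≈ 84°N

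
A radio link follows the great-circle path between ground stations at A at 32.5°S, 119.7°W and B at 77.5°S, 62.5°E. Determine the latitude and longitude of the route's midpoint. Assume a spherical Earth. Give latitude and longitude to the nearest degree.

≈ 67°S, 120°W

Convert each endpoint to a unit vector on the sphere (x = cos φ cos λ, y = cos φ sin λ, z = sin φ).
The central angle between the endpoints is δ = arccos(p₁·p₂) ≈ 1.222 rad (70.0°).
Interpolate at f = 1/2 with slerp weights a = sin((1−f)δ)/sin δ ≈ 0.610, b = sin(fδ)/sin δ ≈ 0.610.
p = a·p₁ + b·p₂ ≈ (-0.194, -0.330, -0.924); φ = arcsin(p_z) ≈ -67.49°, λ = atan2(p_y, p_x) ≈ -120.46°.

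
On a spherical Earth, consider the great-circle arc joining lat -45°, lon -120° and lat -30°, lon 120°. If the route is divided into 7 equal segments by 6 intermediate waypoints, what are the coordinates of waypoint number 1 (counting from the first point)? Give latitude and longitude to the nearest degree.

Write both endpoints as unit vectors p₁, p₂ with components (cos φ cos λ, cos φ sin λ, sin φ).
The central angle between the endpoints is δ = arccos(p₁·p₂) ≈ 1.523 rad (87.3°).
Interpolate at f = 1/7 with slerp weights a = sin((1−f)δ)/sin δ ≈ 0.966, b = sin(fδ)/sin δ ≈ 0.216.
p = a·p₁ + b·p₂ ≈ (-0.435, -0.430, -0.791); φ = arcsin(p_z) ≈ -52.30°, λ = atan2(p_y, p_x) ≈ -135.37°.

≈ lat -52°, lon -135°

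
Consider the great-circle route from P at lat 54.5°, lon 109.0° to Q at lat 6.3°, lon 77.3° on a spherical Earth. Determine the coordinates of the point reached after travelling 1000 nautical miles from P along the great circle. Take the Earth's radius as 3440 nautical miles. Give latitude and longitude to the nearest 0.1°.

≈ lat 40.7°, lon 95.0°

Convert each endpoint to a unit vector on the sphere (x = cos φ cos λ, y = cos φ sin λ, z = sin φ).
The central angle between the endpoints is δ = arccos(p₁·p₂) ≈ 0.952 rad (54.5°). The total great-circle distance is δ·R ≈ 0.952 × 3440 ≈ 3273 nmi, so the target fraction is f = 1000/3273 ≈ 0.305.
Interpolate at f ≈ 0.305 with slerp weights a = sin((1−f)δ)/sin δ ≈ 0.754, b = sin(fδ)/sin δ ≈ 0.352.
p = a·p₁ + b·p₂ ≈ (-0.066, 0.755, 0.652); φ = arcsin(p_z) ≈ 40.71°, λ = atan2(p_y, p_x) ≈ 94.96°.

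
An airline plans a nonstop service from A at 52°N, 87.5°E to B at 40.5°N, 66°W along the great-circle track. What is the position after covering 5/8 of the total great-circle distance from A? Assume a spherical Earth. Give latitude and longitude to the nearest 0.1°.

≈ 69.5°N, 41.5°W

Write both endpoints as unit vectors p₁, p₂ with components (cos φ cos λ, cos φ sin λ, sin φ).
The central angle between the endpoints is δ = arccos(p₁·p₂) ≈ 1.478 rad (84.7°).
Interpolate at f = 5/8 with slerp weights a = sin((1−f)δ)/sin δ ≈ 0.529, b = sin(fδ)/sin δ ≈ 0.801.
p = a·p₁ + b·p₂ ≈ (0.262, -0.232, 0.937); φ = arcsin(p_z) ≈ 69.53°, λ = atan2(p_y, p_x) ≈ -41.46°.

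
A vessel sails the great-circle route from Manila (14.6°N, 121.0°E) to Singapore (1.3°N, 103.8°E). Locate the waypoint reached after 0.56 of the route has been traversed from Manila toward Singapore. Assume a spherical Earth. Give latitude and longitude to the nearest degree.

Write both endpoints as unit vectors p₁, p₂ with components (cos φ cos λ, cos φ sin λ, sin φ).
The central angle between the endpoints is δ = arccos(p₁·p₂) ≈ 0.377 rad (21.6°).
Interpolate at f = 0.56 with slerp weights a = sin((1−f)δ)/sin δ ≈ 0.449, b = sin(fδ)/sin δ ≈ 0.569.
p = a·p₁ + b·p₂ ≈ (-0.359, 0.925, 0.126); φ = arcsin(p_z) ≈ 7.24°, λ = atan2(p_y, p_x) ≈ 111.23°.

≈ 7°N, 111°E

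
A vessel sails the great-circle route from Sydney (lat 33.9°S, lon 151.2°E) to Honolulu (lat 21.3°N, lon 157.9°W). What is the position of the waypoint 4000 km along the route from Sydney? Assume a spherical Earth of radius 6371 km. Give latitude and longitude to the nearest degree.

Convert each endpoint to a unit vector on the sphere (x = cos φ cos λ, y = cos φ sin λ, z = sin φ).
The central angle between the endpoints is δ = arccos(p₁·p₂) ≈ 1.282 rad (73.4°). The total great-circle distance is δ·R ≈ 1.282 × 6371 ≈ 8166 km, so the target fraction is f = 4000/8166 ≈ 0.490.
Interpolate at f ≈ 0.490 with slerp weights a = sin((1−f)δ)/sin δ ≈ 0.635, b = sin(fδ)/sin δ ≈ 0.613.
p = a·p₁ + b·p₂ ≈ (-0.991, 0.039, -0.131); φ = arcsin(p_z) ≈ -7.55°, λ = atan2(p_y, p_x) ≈ 177.75°.

≈ lat 8°S, lon 178°E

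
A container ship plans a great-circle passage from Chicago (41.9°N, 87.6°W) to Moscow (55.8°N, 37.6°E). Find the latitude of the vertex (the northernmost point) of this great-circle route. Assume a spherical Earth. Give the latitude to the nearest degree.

≈ 69°N

The great circle lies in the plane with unit normal n̂ = (p₁ × p₂)/|p₁ × p₂|.
Here n̂_z ≈ +0.360; the vertex latitude is φ_max = arccos|n̂_z| ≈ 68.9°.
Check via Clairaut: cos φ_max = |cos φ₁| · sin C = cos(41.9°)·sin(28.9°) ≈ 0.360, again giving ≈ 68.9°.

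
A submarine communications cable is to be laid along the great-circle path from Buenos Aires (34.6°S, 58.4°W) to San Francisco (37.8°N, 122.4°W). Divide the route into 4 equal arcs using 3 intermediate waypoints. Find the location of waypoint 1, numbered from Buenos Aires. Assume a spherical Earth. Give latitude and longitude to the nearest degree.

The haversine formula gives a central angle δ ≈ 1.634 rad (93.6°) between the endpoints.
Interpolate at f = 1/4 with slerp weights a = sin((1−f)δ)/sin δ ≈ 0.943, b = sin(fδ)/sin δ ≈ 0.398.
p = a·p₁ + b·p₂ ≈ (0.238, -0.926, -0.291); φ = arcsin(p_z) ≈ -16.94°, λ = atan2(p_y, p_x) ≈ -75.58°.

≈ 17°S, 76°W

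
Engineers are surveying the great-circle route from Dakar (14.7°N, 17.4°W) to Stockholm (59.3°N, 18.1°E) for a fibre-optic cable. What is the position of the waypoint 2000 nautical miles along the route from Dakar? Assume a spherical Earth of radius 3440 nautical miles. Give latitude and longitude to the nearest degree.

≈ (45°N, 0°E)

The haversine formula gives a central angle δ ≈ 0.902 rad (51.7°) between the endpoints. The total great-circle distance is δ·R ≈ 0.902 × 3440 ≈ 3102 nmi, so the target fraction is f = 2000/3102 ≈ 0.645.
Interpolate at f ≈ 0.645 with slerp weights a = sin((1−f)δ)/sin δ ≈ 0.401, b = sin(fδ)/sin δ ≈ 0.700.
p = a·p₁ + b·p₂ ≈ (0.710, -0.005, 0.704); φ = arcsin(p_z) ≈ 44.74°, λ = atan2(p_y, p_x) ≈ -0.41°.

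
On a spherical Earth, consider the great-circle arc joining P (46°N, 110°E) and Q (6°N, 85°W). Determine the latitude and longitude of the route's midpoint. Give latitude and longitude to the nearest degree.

Write both endpoints as unit vectors p₁, p₂ with components (cos φ cos λ, cos φ sin λ, sin φ).
The central angle between the endpoints is δ = arccos(p₁·p₂) ≈ 2.204 rad (126.3°).
Interpolate at f = 1/2 with slerp weights a = sin((1−f)δ)/sin δ ≈ 1.107, b = sin(fδ)/sin δ ≈ 1.107.
p = a·p₁ + b·p₂ ≈ (-0.167, -0.374, 0.912); φ = arcsin(p_z) ≈ 65.81°, λ = atan2(p_y, p_x) ≈ -114.06°.

≈ (66°N, 114°W)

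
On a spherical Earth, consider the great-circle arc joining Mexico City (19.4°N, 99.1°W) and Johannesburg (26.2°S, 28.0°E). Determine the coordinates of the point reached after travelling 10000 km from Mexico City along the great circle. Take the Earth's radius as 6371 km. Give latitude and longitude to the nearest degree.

≈ (17°S, 15°W)

Convert each endpoint to a unit vector on the sphere (x = cos φ cos λ, y = cos φ sin λ, z = sin φ).
The central angle between the endpoints is δ = arccos(p₁·p₂) ≈ 2.288 rad (131.1°). The total great-circle distance is δ·R ≈ 2.288 × 6371 ≈ 14576 km, so the target fraction is f = 10000/14576 ≈ 0.686.
Interpolate at f ≈ 0.686 with slerp weights a = sin((1−f)δ)/sin δ ≈ 0.873, b = sin(fδ)/sin δ ≈ 1.327.
p = a·p₁ + b·p₂ ≈ (0.921, -0.254, -0.296); φ = arcsin(p_z) ≈ -17.20°, λ = atan2(p_y, p_x) ≈ -15.44°.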